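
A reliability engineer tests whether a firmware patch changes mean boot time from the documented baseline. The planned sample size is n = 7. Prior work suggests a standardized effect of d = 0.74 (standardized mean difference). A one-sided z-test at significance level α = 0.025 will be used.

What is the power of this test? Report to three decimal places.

Noncentrality parameter: δ = d·√n = 0.74 × √7 = 1.9579
Critical value for a one-sided test at α = 0.025: z_α = 1.960.
Power = Φ(δ − 1.960) = Φ(-0.002) = 0.4992.

Power ≈ 0.499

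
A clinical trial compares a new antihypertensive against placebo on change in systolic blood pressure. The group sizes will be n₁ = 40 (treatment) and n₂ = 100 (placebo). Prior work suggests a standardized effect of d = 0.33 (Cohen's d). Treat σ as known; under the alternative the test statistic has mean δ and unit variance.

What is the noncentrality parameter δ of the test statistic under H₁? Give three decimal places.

The noncentrality parameter scales effect size by the design's sample-size factor: δ = d / √(1/n₁ + 1/n₂) = 0.33 / √(1/40 + 1/100) = 1.7639

δ ≈ 1.764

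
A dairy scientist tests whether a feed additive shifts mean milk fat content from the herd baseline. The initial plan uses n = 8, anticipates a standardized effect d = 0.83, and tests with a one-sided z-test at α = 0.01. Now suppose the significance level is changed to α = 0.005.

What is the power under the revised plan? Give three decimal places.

Power ≈ 0.410

δ = d·√n = 0.83 × √8 = 2.3476 (unchanged). New critical value: z_{0.005} = 2.576.
Revised power = Φ(δ − 2.576) = Φ(-0.228) = 0.4097.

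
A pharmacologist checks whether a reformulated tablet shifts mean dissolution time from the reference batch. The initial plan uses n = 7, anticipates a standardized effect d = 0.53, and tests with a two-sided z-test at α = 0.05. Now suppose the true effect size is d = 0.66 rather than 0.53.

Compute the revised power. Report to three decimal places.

With d = 0.66: δ = d·√n = 0.66 × √7 = 1.7462. Critical value z_{0.025} = 1.960.
Revised power = Φ(δ − 1.960) + Φ(−δ − 1.960) = Φ(-0.214) + Φ(-3.706) = 0.4154 + 0.0001 = 0.4155.

Power ≈ 0.415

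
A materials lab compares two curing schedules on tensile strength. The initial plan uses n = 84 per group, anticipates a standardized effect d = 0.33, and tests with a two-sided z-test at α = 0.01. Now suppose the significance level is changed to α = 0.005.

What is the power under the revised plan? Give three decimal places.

δ = d·√(n/2) = 0.33 × √(84/2) = 2.1386 (unchanged). New critical value: z_{0.0025} = 2.807.
Revised power = Φ(δ − 2.807) + Φ(−δ − 2.807) = Φ(-0.668) + Φ(-4.946) = 0.2519 + 0.0000 = 0.2519.

Power ≈ 0.252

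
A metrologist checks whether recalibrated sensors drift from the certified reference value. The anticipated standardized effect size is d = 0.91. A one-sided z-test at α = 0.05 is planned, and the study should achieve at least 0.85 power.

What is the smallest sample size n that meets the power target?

n = 9

For power 0.85 need Φ(δ − z_{0.05}) = 0.85, so δ = z_{0.05} + z_{0.15} = 1.645 + 1.036 = 2.681.
δ = d·√n ⇒ n = (δ/d)² = (2.681 / 0.91)² = 8.68.
Rounding up, n = 9.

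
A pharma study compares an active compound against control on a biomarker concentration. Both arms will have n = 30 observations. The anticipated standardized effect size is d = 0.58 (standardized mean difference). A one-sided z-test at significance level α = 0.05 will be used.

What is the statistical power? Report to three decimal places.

Power ≈ 0.726

Noncentrality parameter: δ = d·√(n/2) = 0.58 × √(30/2) = 2.2463
One-sided α = 0.05 → critical value z_{0.05} = 1.645.
Power = P(Z > 1.645 − δ) = Φ(0.601) = 0.7262.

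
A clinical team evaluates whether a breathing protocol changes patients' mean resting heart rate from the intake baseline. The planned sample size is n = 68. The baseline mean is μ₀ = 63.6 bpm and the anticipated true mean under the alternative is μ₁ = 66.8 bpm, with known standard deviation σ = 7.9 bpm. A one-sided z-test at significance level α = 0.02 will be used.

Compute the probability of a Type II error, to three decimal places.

Standardized effect: d = |μ₁ − μ₀| / σ = |66.8 − 63.6| / 7.9 = 0.4051
Noncentrality parameter: δ = d·√n = 0.4051 × √68 = 3.3402
Critical value for a one-sided test at α = 0.02: z_α = 2.054.
Power = P(Z > 2.054 − δ) = Φ(1.286) = 0.9009.
Type II error: β = 1 − power = 1 − 0.9009 = 0.0991.

β ≈ 0.099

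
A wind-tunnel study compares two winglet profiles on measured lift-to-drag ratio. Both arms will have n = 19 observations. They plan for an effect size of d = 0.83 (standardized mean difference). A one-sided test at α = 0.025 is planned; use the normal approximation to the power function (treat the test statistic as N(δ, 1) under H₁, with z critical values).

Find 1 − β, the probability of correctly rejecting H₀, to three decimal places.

Noncentrality parameter: δ = d·√(n/2) = 0.83 × √(19/2) = 2.5582
One-sided α = 0.025 → critical value z_{0.025} = 1.960.
Power = P(Z > 1.960 − δ) = Φ(0.598) = 0.7252.

Power ≈ 0.725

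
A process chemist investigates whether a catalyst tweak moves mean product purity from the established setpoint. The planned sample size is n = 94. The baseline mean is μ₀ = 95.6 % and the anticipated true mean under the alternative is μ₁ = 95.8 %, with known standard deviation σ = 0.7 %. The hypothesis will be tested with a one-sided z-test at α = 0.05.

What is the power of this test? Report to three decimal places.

Standardized effect: d = |μ₁ − μ₀| / σ = |95.8 − 95.6| / 0.7 = 0.2857
Noncentrality parameter: λ = d·√n = 0.2857 × √94 = 2.7701
Critical value for a one-sided test at α = 0.05: z_α = 1.645.
Power = Φ(λ − 1.645) = Φ(1.125) = 0.8698.

Power ≈ 0.870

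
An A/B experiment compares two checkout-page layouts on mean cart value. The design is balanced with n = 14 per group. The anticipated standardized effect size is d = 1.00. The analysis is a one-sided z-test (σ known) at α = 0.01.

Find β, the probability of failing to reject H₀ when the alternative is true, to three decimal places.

Noncentrality parameter: δ = d·√(n/2) = 1.00 × √(14/2) = 2.6458
One-sided α = 0.01 → critical value z_{0.01} = 2.326.
Power = Φ(δ − 2.326) = Φ(0.319) = 0.6253.
Type II error: β = 1 − power = 1 − 0.6253 = 0.3747.

β ≈ 0.375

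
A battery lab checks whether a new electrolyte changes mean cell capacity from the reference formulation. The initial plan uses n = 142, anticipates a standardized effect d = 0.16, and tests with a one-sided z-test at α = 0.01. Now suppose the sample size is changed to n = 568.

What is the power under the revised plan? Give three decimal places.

Power ≈ 0.931

With n = 568: δ = d·√n = 0.16 × √568 = 3.8132. Critical value z_{0.01} = 2.326.
Revised power = P(Z > 2.326 − δ) = Φ(1.487) = 0.9315.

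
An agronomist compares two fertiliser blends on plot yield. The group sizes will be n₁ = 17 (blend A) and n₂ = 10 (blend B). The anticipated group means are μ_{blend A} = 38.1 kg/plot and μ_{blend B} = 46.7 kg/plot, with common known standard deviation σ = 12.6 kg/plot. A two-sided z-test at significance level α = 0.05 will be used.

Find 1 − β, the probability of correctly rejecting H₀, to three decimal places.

Standardized effect: d = |μ_{blend A} − μ_{blend B}| / σ = |38.1 − 46.7| / 12.6 = 0.6825
Noncentrality parameter: λ = d / √(1/n₁ + 1/n₂) = 0.6825 / √(1/17 + 1/10) = 1.7127
Critical value for a two-sided test at α = 0.05: z_{α/2} = 1.960.
Power = Φ(λ − 1.960) + Φ(−λ − 1.960) = Φ(-0.247) + Φ(-3.673) = 0.4023 + 0.0001 = 0.4025.

Power ≈ 0.402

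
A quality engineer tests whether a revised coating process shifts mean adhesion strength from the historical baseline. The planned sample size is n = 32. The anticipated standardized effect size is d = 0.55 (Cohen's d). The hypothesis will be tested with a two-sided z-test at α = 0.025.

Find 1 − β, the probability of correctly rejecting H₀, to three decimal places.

Power ≈ 0.808

Noncentrality parameter: δ = d·√n = 0.55 × √32 = 3.1113
Critical value for a two-sided test at α = 0.025: z_{α/2} = 2.241.
Power = Φ(δ − 2.241) + Φ(−δ − 2.241) = Φ(0.870) + Φ(-5.353) = 0.8078 + 0.0000 = 0.8078.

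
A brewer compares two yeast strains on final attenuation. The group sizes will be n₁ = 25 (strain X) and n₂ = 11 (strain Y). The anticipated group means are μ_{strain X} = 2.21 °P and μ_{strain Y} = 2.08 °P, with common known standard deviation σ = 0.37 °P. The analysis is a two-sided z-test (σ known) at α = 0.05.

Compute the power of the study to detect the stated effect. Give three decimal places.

Standardized effect: d = |μ_{strain X} − μ_{strain Y}| / σ = |2.21 − 2.08| / 0.37 = 0.3514
Noncentrality parameter: δ = d / √(1/n₁ + 1/n₂) = 0.3514 / √(1/25 + 1/11) = 0.9711
Two-sided α = 0.05 → critical value z_{0.025} = 1.960.
Power = Φ(δ − 1.960) + Φ(−δ − 1.960) = Φ(-0.989) + Φ(-2.931) = 0.1614 + 0.0017 = 0.1630.

Power ≈ 0.163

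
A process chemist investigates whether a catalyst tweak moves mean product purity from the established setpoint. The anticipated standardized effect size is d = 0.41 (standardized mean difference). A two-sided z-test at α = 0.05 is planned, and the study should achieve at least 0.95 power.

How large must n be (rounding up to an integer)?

n = 78

For power 0.95 need Φ(δ − z_{0.025}) = 0.95, so δ = z_{0.025} + z_{0.05} = 1.960 + 1.645 = 3.605.
(Ignoring the negligible lower-tail rejection probability gives the usual closed-form inversion.)
δ = d·√n ⇒ n = (δ/d)² = (3.605 / 0.41)² = 77.30.
Round up to the next whole unit.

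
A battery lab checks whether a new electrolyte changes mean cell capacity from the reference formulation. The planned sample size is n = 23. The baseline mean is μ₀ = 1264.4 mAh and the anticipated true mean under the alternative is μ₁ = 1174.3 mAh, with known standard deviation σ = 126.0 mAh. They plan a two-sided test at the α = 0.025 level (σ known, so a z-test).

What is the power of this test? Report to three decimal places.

Power ≈ 0.883

Standardized effect: d = |μ₁ − μ₀| / σ = |1174.3 − 1264.4| / 126.0 = 0.7151
Noncentrality parameter: δ = d·√n = 0.7151 × √23 = 3.4294
Two-sided α = 0.025 → critical value z_{0.0125} = 2.241.
Power = Φ(δ − 2.241) + Φ(−δ − 2.241) = Φ(1.188) + Φ(-5.671) = 0.8826 + 0.0000 = 0.8826.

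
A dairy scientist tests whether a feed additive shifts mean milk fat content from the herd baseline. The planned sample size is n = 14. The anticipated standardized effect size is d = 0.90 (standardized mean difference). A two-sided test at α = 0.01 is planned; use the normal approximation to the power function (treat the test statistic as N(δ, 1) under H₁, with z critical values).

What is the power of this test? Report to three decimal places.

Power ≈ 0.786

Noncentrality parameter: δ = d·√n = 0.90 × √14 = 3.3675
Critical value for a two-sided test at α = 0.01: z_{α/2} = 2.576.
Power = Φ(δ − 2.576) + Φ(−δ − 2.576) = Φ(0.792) + Φ(-5.943) = 0.7857 + 0.0000 = 0.7857.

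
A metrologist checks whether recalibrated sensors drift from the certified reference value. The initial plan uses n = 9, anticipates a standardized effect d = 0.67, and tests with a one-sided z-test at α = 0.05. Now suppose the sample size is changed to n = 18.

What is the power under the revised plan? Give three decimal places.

With n = 18: δ = d·√n = 0.67 × √18 = 2.8426. Critical value z_{0.05} = 1.645.
Revised power = P(Z > 1.645 − δ) = Φ(1.198) = 0.8845.

Power ≈ 0.884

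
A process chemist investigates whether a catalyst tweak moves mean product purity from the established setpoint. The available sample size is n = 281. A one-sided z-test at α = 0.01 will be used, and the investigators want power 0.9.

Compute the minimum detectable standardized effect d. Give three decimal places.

Need Φ(δ − 2.326) = 0.9, so δ = 2.326 + 1.282 = 3.608.
δ = d·√n ⇒ d = δ/√n = 3.608/√281 = 0.2152.

d ≈ 0.215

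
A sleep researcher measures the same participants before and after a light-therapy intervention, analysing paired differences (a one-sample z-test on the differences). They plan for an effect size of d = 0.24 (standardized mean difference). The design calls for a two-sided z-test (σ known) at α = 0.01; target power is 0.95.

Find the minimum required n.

Set Φ(δ − 2.576) = 0.95; then δ − 2.576 = Φ⁻¹(0.95) = 1.645, giving δ = 4.221.
(Ignoring the negligible lower-tail rejection probability gives the usual closed-form inversion.)
δ = d·√n ⇒ n = (δ/d)² = (4.221 / 0.24)² = 309.27.
Round up to the next whole unit.

n = 310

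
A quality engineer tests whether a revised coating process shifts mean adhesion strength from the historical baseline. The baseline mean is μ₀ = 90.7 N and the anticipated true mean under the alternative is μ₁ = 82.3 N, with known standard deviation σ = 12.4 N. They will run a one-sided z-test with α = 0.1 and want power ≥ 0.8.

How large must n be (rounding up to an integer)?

Standardized effect: d = |μ₁ − μ₀| / σ = |82.3 − 90.7| / 12.4 = 0.6774
Set Φ(δ − 1.282) = 0.8; then δ − 1.282 = Φ⁻¹(0.8) = 0.842, giving δ = 2.123.
δ = d·√n ⇒ n = (δ/d)² = (2.123 / 0.6774)² = 9.82.
Rounding up, n = 10.

n = 10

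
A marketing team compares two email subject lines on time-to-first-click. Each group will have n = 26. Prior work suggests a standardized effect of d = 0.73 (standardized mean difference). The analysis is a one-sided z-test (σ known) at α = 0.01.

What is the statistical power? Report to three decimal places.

Power ≈ 0.620

Noncentrality parameter: δ = d·√(n/2) = 0.73 × √(26/2) = 2.6321
Critical value for a one-sided test at α = 0.01: z_α = 2.326.
Power = Φ(δ − 2.326) = Φ(0.306) = 0.6201.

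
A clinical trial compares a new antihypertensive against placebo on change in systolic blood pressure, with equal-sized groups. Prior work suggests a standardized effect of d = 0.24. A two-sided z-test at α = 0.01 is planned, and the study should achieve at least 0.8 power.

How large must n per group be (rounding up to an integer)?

n = 406 per group

For power 0.8 need Φ(δ − z_{0.005}) = 0.8, so δ = z_{0.005} + z_{0.20} = 2.576 + 0.842 = 3.417.
(For δ > 0 the lower-tail rejection region contributes negligibly to power, so the one-term inversion is standard.)
δ = d·√(n/2) ⇒ n = 2(δ/d)² = 2 × (3.417 / 0.24)² = 405.52.
Round up to the next whole unit.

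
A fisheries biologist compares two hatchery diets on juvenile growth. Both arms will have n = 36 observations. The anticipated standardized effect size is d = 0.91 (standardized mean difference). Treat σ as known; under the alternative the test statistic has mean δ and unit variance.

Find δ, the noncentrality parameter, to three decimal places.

The noncentrality parameter scales effect size by the design's sample-size factor: δ = d·√(n/2) = 0.91 × √(36/2) = 3.8608

δ ≈ 3.861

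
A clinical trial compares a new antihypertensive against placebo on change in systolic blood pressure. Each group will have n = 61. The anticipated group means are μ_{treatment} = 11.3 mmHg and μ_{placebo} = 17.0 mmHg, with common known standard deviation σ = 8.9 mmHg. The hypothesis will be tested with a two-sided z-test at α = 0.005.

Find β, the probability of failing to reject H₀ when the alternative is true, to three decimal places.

Standardized effect: d = |μ_{treatment} − μ_{placebo}| / σ = |11.3 − 17.0| / 8.9 = 0.6404
Noncentrality parameter: δ = d·√(n/2) = 0.6404 × √(61/2) = 3.5370
Two-sided α = 0.005 → critical value z_{0.0025} = 2.807.
Power = Φ(δ − 2.807) + Φ(−δ − 2.807) = Φ(0.730) + Φ(-6.344) = 0.7673 + 0.0000 = 0.7673.
Type II error: β = 1 − power = 1 − 0.7673 = 0.2327.

β ≈ 0.233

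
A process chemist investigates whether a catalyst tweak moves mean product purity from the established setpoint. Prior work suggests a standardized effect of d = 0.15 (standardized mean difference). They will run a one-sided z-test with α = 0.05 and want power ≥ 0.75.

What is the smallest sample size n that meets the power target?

Set Φ(δ − 1.645) = 0.75; then δ − 1.645 = Φ⁻¹(0.75) = 0.674, giving δ = 2.319.
δ = d·√n ⇒ n = (δ/d)² = (2.319 / 0.15)² = 239.08.
Round up to the next whole unit.

n = 240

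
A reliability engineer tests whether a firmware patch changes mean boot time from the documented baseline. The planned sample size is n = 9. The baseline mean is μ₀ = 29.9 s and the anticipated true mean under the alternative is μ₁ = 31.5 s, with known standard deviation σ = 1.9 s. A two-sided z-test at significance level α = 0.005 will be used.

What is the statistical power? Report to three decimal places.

Standardized effect: d = |μ₁ − μ₀| / σ = |31.5 − 29.9| / 1.9 = 0.8421
Noncentrality parameter: δ = d·√n = 0.8421 × √9 = 2.5263
Two-sided α = 0.005 → critical value z_{0.0025} = 2.807.
Power = Φ(δ − 2.807) + Φ(−δ − 2.807) = Φ(-0.281) + Φ(-5.333) = 0.3895 + 0.0000 = 0.3895.

Power ≈ 0.389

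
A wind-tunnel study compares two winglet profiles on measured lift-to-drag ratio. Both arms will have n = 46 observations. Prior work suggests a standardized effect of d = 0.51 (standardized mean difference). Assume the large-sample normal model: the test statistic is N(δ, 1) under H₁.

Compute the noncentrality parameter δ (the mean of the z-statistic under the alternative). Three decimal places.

δ ≈ 2.446

The noncentrality parameter scales effect size by the design's sample-size factor: δ = d·√(n/2) = 0.51 × √(46/2) = 2.4459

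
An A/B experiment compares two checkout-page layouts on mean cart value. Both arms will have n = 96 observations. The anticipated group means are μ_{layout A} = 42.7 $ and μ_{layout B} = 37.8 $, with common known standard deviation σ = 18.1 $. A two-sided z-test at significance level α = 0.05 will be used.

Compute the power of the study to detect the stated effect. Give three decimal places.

Standardized effect: d = |μ_{layout A} − μ_{layout B}| / σ = |42.7 − 37.8| / 18.1 = 0.2707
Noncentrality parameter: λ = d·√(n/2) = 0.2707 × √(96/2) = 1.8756
Critical value for a two-sided test at α = 0.05: z_{α/2} = 1.960.
Power = Φ(λ − 1.960) + Φ(−λ − 1.960) = Φ(-0.084) + Φ(-3.836) = 0.4664 + 0.0001 = 0.4664.

Power ≈ 0.466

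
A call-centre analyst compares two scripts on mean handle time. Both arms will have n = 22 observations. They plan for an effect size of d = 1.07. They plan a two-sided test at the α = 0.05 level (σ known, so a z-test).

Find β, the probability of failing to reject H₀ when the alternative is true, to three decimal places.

Noncentrality parameter: δ = d·√(n/2) = 1.07 × √(22/2) = 3.5488
Critical value for a two-sided test at α = 0.05: z_{α/2} = 1.960.
Power = Φ(δ − 1.960) + Φ(−δ − 1.960) = Φ(1.589) + Φ(-5.509) = 0.9439 + 0.0000 = 0.9440.
Type II error: β = 1 − power = 1 − 0.9440 = 0.0560.

β ≈ 0.056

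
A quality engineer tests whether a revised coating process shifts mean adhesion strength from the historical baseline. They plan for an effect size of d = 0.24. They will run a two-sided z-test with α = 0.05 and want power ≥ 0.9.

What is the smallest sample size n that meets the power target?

For power 0.9 need Φ(δ − z_{0.025}) = 0.9, so δ = z_{0.025} + z_{0.10} = 1.960 + 1.282 = 3.242.
(For δ > 0 the lower-tail rejection region contributes negligibly to power, so the one-term inversion is standard.)
δ = d·√n ⇒ n = (δ/d)² = (3.242 / 0.24)² = 182.42.
Rounding up, n = 183.

n = 183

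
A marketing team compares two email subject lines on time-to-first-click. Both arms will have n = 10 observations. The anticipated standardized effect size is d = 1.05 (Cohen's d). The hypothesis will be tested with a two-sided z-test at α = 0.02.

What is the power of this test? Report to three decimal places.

Power ≈ 0.509

Noncentrality parameter: δ = d·√(n/2) = 1.05 × √(10/2) = 2.3479
Two-sided α = 0.02 → critical value z_{0.01} = 2.326.
Power = Φ(δ − 2.326) + Φ(−δ − 2.326) = Φ(0.022) + Φ(-4.674) = 0.5086 + 0.0000 = 0.5086.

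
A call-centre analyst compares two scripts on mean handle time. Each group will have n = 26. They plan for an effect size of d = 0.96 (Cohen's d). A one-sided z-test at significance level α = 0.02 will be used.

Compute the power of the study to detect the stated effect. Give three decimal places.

Noncentrality parameter: δ = d·√(n/2) = 0.96 × √(26/2) = 3.4613
One-sided α = 0.02 → critical value z_{0.02} = 2.054.
Power = Φ(δ − 2.054) = Φ(1.408) = 0.9204.

Power ≈ 0.920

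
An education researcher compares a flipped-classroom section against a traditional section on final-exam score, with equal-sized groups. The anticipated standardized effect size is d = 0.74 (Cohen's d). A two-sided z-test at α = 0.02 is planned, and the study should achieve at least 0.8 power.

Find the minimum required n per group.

For power 0.8 need Φ(δ − z_{0.01}) = 0.8, so δ = z_{0.01} + z_{0.20} = 2.326 + 0.842 = 3.168.
(For δ > 0 the lower-tail rejection region contributes negligibly to power, so the one-term inversion is standard.)
δ = d·√(n/2) ⇒ n = 2(δ/d)² = 2 × (3.168 / 0.74)² = 36.65.
Rounding up, n = 37 per group.

n = 37 per group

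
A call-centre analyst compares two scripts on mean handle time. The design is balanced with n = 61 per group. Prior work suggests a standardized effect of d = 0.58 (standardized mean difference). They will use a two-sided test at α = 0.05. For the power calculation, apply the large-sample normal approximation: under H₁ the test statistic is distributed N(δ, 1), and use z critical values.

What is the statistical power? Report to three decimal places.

Power ≈ 0.893

Noncentrality parameter: δ = d·√(n/2) = 0.58 × √(61/2) = 3.2032
Critical value for a two-sided test at α = 0.05: z_{α/2} = 1.960.
Power = Φ(δ − 1.960) + Φ(−δ − 1.960) = Φ(1.243) + Φ(-5.163) = 0.8931 + 0.0000 = 0.8931.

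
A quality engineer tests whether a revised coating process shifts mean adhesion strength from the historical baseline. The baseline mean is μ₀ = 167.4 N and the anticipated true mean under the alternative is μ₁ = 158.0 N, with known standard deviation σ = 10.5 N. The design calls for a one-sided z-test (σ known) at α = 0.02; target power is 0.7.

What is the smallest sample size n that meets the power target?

n = 9

Standardized effect: d = |μ₁ − μ₀| / σ = |158.0 − 167.4| / 10.5 = 0.8952
For power 0.7 need Φ(δ − z_{0.02}) = 0.7, so δ = z_{0.02} + z_{0.30} = 2.054 + 0.524 = 2.578.
δ = d·√n ⇒ n = (δ/d)² = (2.578 / 0.8952)² = 8.29.
Rounding up, n = 9.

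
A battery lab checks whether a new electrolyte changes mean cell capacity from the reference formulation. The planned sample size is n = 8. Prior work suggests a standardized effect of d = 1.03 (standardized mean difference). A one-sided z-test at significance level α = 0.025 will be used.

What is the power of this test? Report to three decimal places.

Power ≈ 0.830

Noncentrality parameter: δ = d·√n = 1.03 × √8 = 2.9133
Critical value for a one-sided test at α = 0.025: z_α = 1.960.
Power = Φ(δ − 1.960) = Φ(0.953) = 0.8298.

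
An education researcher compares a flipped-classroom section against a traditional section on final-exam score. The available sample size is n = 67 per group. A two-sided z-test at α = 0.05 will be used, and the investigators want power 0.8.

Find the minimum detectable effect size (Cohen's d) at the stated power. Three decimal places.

Required noncentrality: δ = z_{0.025} + z_{0.20} = 1.960 + 0.842 = 2.802.
(The second rejection-region term Φ(−δ − z_{α/2}) is negligible and dropped.)
δ = d·√(n/2) ⇒ d = δ/√(n/2) = 2.802/√(67/2) = 0.4840.

d ≈ 0.484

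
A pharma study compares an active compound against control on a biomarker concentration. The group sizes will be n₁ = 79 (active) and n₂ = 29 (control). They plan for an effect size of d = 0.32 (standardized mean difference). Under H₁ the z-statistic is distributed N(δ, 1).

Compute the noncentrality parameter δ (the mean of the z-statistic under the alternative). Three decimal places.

δ ≈ 1.474

δ = d / √(1/n₁ + 1/n₂) = 0.32 / √(1/79 + 1/29) = 1.4738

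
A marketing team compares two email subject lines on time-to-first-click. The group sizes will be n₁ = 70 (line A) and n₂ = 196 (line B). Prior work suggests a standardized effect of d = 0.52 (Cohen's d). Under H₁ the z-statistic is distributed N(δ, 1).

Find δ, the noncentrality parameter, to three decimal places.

δ = d / √(1/n₁ + 1/n₂) = 0.52 / √(1/70 + 1/196) = 3.7346

δ ≈ 3.735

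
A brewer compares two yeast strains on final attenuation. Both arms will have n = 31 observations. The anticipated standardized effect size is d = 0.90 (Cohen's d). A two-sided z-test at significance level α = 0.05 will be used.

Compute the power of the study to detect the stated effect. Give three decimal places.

Noncentrality parameter: δ = d·√(n/2) = 0.90 × √(31/2) = 3.5433
Two-sided α = 0.05 → critical value z_{0.025} = 1.960.
Power = Φ(δ − 1.960) + Φ(−δ − 1.960) = Φ(1.583) + Φ(-5.503) = 0.9433 + 0.0000 = 0.9433.

Power ≈ 0.943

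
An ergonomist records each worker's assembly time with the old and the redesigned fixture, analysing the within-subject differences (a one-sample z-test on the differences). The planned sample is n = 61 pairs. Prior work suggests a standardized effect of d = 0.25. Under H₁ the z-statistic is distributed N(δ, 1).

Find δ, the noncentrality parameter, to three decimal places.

δ ≈ 1.953

δ = d·√n = 0.25 × √61 = 1.9526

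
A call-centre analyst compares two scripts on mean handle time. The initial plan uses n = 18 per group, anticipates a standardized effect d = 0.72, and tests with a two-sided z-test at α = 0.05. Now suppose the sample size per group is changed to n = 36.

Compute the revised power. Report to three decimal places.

With n = 36 per group: δ = d·√(n/2) = 0.72 × √(36/2) = 3.0547. Critical value z_{0.025} = 1.960.
Revised power = Φ(δ − 1.960) + Φ(−δ − 1.960) = Φ(1.095) + Φ(-5.015) = 0.8632 + 0.0000 = 0.8632.

Power ≈ 0.863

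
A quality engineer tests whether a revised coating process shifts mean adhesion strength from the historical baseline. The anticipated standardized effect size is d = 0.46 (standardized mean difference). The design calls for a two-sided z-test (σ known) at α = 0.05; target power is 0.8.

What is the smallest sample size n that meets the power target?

n = 38

For power 0.8 need Φ(δ − z_{0.025}) = 0.8, so δ = z_{0.025} + z_{0.20} = 1.960 + 0.842 = 2.802.
(Ignoring the negligible lower-tail rejection probability gives the usual closed-form inversion.)
δ = d·√n ⇒ n = (δ/d)² = (2.802 / 0.46)² = 37.09.
Rounding up, n = 38.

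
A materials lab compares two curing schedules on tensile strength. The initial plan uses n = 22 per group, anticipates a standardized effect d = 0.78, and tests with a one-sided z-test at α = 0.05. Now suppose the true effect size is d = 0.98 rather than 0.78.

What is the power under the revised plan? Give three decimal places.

With d = 0.98: δ = d·√(n/2) = 0.98 × √(22/2) = 3.2503. Critical value z_{0.05} = 1.645.
Revised power = Φ(δ − 1.645) = Φ(1.605) = 0.9458.

Power ≈ 0.946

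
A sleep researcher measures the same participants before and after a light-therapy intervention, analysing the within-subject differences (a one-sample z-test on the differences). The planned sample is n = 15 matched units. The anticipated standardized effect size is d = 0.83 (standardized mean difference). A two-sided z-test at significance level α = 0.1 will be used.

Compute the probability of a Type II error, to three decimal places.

Noncentrality parameter: δ = d·√n = 0.83 × √15 = 3.2146
Critical value for a two-sided test at α = 0.1: z_{α/2} = 1.645.
Power = Φ(δ − 1.645) + Φ(−δ − 1.645) = Φ(1.570) + Φ(-4.859) = 0.9418 + 0.0000 = 0.9418.
Type II error: β = 1 − power = 1 − 0.9418 = 0.0582.

β ≈ 0.058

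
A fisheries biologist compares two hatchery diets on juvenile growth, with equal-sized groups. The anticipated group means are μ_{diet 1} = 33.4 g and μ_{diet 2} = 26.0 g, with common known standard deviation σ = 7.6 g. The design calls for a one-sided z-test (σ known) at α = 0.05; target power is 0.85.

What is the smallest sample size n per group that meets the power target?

Standardized effect: d = |μ_{diet 1} − μ_{diet 2}| / σ = |33.4 − 26.0| / 7.6 = 0.9737
For power 0.85 need Φ(δ − z_{0.05}) = 0.85, so δ = z_{0.05} + z_{0.15} = 1.645 + 1.036 = 2.681.
δ = d·√(n/2) ⇒ n = 2(δ/d)² = 2 × (2.681 / 0.9737)² = 15.17.
Rounding up, n = 16 per group.

n = 16 per group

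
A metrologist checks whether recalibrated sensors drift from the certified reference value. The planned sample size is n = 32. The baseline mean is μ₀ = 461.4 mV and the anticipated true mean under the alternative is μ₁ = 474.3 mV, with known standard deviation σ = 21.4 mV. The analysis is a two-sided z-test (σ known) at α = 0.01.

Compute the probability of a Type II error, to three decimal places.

Standardized effect: d = |μ₁ − μ₀| / σ = |474.3 − 461.4| / 21.4 = 0.6028
Noncentrality parameter: δ = d·√n = 0.6028 × √32 = 3.4100
Two-sided α = 0.01 → critical value z_{0.005} = 2.576.
Power = Φ(δ − 2.576) + Φ(−δ − 2.576) = Φ(0.834) + Φ(-5.986) = 0.7979 + 0.0000 = 0.7979.
Type II error: β = 1 − power = 1 − 0.7979 = 0.2021.

β ≈ 0.202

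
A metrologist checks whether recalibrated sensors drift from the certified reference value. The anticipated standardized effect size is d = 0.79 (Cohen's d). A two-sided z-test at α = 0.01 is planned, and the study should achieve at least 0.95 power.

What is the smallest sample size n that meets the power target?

For power 0.95 need Φ(δ − z_{0.005}) = 0.95, so δ = z_{0.005} + z_{0.05} = 2.576 + 1.645 = 4.221.
(For δ > 0 the lower-tail rejection region contributes negligibly to power, so the one-term inversion is standard.)
δ = d·√n ⇒ n = (δ/d)² = (4.221 / 0.79)² = 28.54.
Rounding up, n = 29.

n = 29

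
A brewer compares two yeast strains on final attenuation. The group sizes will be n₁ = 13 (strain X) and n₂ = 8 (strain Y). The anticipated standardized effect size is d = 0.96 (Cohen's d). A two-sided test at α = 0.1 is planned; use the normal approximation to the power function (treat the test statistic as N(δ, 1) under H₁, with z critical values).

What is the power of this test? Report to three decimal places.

Noncentrality parameter: δ = d / √(1/n₁ + 1/n₂) = 0.96 / √(1/13 + 1/8) = 2.1364
Two-sided α = 0.1 → critical value z_{0.05} = 1.645.
Power = Φ(δ − 1.645) + Φ(−δ − 1.645) = Φ(0.492) + Φ(-3.781) = 0.6885 + 0.0001 = 0.6886.

Power ≈ 0.689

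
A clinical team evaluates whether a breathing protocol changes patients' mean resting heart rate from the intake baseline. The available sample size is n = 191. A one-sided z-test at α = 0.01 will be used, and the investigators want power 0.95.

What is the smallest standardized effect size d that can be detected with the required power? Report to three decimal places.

d ≈ 0.287

Need Φ(δ − 2.326) = 0.95, so δ = 2.326 + 1.645 = 3.971.
δ = d·√n ⇒ d = δ/√n = 3.971/√191 = 0.2873.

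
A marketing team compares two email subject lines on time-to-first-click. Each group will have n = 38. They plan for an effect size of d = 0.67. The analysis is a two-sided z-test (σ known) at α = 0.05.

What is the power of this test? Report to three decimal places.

Power ≈ 0.832

Noncentrality parameter: δ = d·√(n/2) = 0.67 × √(38/2) = 2.9205
Critical value for a two-sided test at α = 0.05: z_{α/2} = 1.960.
Power = Φ(δ − 1.960) + Φ(−δ − 1.960) = Φ(0.960) + Φ(-4.880) = 0.8316 + 0.0000 = 0.8316.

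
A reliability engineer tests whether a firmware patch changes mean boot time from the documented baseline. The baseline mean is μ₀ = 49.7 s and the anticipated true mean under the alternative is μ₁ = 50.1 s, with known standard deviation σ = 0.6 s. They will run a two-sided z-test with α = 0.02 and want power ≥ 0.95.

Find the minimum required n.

n = 36

Standardized effect: d = |μ₁ − μ₀| / σ = |50.1 − 49.7| / 0.6 = 0.6667
For power 0.95 need Φ(δ − z_{0.01}) = 0.95, so δ = z_{0.01} + z_{0.05} = 2.326 + 1.645 = 3.971.
(Ignoring the negligible lower-tail rejection probability gives the usual closed-form inversion.)
δ = d·√n ⇒ n = (δ/d)² = (3.971 / 0.6667)² = 35.48.
Round up to the next whole unit.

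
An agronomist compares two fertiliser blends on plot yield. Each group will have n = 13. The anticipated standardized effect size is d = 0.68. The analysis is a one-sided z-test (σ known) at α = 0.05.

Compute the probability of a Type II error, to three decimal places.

Noncentrality parameter: δ = d·√(n/2) = 0.68 × √(13/2) = 1.7337
Critical value for a one-sided test at α = 0.05: z_α = 1.645.
Power = Φ(δ − 1.645) = Φ(0.089) = 0.5354.
Type II error: β = 1 − power = 1 − 0.5354 = 0.4646.

β ≈ 0.465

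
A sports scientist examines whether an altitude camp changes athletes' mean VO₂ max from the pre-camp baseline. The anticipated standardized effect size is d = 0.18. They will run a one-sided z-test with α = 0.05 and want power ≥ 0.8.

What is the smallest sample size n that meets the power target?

Set Φ(δ − 1.645) = 0.8; then δ − 1.645 = Φ⁻¹(0.8) = 0.842, giving δ = 2.486.
δ = d·√n ⇒ n = (δ/d)² = (2.486 / 0.18)² = 190.82.
Round up to the next whole unit.

n = 191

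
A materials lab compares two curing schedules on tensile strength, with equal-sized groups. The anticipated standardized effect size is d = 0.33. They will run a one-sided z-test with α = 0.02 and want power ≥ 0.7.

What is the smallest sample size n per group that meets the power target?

For power 0.7 need Φ(δ − z_{0.02}) = 0.7, so δ = z_{0.02} + z_{0.30} = 2.054 + 0.524 = 2.578.
δ = d·√(n/2) ⇒ n = 2(δ/d)² = 2 × (2.578 / 0.33)² = 122.07.
Rounding up, n = 123 per group.

n = 123 per group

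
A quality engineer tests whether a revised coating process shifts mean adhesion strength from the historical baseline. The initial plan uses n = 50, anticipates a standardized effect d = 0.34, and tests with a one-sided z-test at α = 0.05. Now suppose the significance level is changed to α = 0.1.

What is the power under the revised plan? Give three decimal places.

δ = d·√n = 0.34 × √50 = 2.4042 (unchanged). New critical value: z_{0.1} = 1.282.
Revised power = P(Z > 1.282 − δ) = Φ(1.123) = 0.8692.

Power ≈ 0.869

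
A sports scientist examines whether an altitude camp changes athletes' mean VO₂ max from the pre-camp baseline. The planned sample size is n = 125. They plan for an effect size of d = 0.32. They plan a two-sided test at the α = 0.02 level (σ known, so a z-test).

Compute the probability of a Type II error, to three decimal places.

Noncentrality parameter: δ = d·√n = 0.32 × √125 = 3.5777
Critical value for a two-sided test at α = 0.02: z_{α/2} = 2.326.
Power = Φ(δ − 2.326) + Φ(−δ − 2.326) = Φ(1.251) + Φ(-5.904) = 0.8946 + 0.0000 = 0.8946.
Type II error: β = 1 − power = 1 − 0.8946 = 0.1054.

β ≈ 0.105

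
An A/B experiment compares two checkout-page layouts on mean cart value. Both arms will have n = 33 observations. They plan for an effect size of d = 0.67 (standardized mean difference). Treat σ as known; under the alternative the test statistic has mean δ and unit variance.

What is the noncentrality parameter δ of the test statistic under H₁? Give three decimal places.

The noncentrality parameter scales effect size by the design's sample-size factor: δ = d·√(n/2) = 0.67 × √(33/2) = 2.7216

δ ≈ 2.722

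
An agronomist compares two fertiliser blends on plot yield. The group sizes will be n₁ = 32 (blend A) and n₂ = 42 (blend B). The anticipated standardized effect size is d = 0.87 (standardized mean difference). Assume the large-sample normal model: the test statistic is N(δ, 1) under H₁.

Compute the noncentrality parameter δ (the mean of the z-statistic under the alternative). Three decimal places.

δ ≈ 3.708

δ = d / √(1/n₁ + 1/n₂) = 0.87 / √(1/32 + 1/42) = 3.7077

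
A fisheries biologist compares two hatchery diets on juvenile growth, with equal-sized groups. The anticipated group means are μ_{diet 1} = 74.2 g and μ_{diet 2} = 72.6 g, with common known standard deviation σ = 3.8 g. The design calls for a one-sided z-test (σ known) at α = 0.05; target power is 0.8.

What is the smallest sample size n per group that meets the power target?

n = 70 per group

Standardized effect: d = |μ_{diet 1} − μ_{diet 2}| / σ = |74.2 − 72.6| / 3.8 = 0.4211
Set Φ(δ − 1.645) = 0.8; then δ − 1.645 = Φ⁻¹(0.8) = 0.842, giving δ = 2.486.
δ = d·√(n/2) ⇒ n = 2(δ/d)² = 2 × (2.486 / 0.4211)² = 69.75.
Rounding up, n = 70 per group.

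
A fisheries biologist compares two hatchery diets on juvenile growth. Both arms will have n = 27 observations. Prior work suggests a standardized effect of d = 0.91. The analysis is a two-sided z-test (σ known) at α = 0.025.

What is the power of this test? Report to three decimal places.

Noncentrality parameter: λ = d·√(n/2) = 0.91 × √(27/2) = 3.3436
Critical value for a two-sided test at α = 0.025: z_{α/2} = 2.241.
Power = Φ(λ − 2.241) + Φ(−λ − 2.241) = Φ(1.102) + Φ(-5.585) = 0.8648 + 0.0000 = 0.8648.

Power ≈ 0.865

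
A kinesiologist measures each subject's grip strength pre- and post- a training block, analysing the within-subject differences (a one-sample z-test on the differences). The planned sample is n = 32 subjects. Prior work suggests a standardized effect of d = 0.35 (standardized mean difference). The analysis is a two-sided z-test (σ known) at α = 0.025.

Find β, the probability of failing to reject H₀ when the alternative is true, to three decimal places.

β ≈ 0.603

Noncentrality parameter: δ = d·√n = 0.35 × √32 = 1.9799
Critical value for a two-sided test at α = 0.025: z_{α/2} = 2.241.
Power = Φ(δ − 2.241) + Φ(−δ − 2.241) = Φ(-0.262) + Φ(-4.221) = 0.3969 + 0.0000 = 0.3969.
Type II error: β = 1 − power = 1 − 0.3969 = 0.6031.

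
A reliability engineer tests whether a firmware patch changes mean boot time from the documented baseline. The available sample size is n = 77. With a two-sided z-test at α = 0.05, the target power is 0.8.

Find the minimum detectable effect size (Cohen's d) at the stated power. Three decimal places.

Need Φ(δ − 1.960) = 0.8, so δ = 1.960 + 0.842 = 2.802.
(Lower-tail contribution to power is negligible for δ > 0.)
δ = d·√n ⇒ d = δ/√n = 2.802/√77 = 0.3193.

d ≈ 0.319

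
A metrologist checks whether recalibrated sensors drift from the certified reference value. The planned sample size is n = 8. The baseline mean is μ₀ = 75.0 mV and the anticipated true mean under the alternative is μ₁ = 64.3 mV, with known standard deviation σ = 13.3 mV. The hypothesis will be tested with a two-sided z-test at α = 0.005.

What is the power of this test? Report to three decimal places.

Power ≈ 0.298

Standardized effect: d = |μ₁ − μ₀| / σ = |64.3 − 75.0| / 13.3 = 0.8045
Noncentrality parameter: δ = d·√n = 0.8045 × √8 = 2.2755
Critical value for a two-sided test at α = 0.005: z_{α/2} = 2.807.
Power = Φ(δ − 2.807) + Φ(−δ − 2.807) = Φ(-0.532) + Φ(-5.083) = 0.2975 + 0.0000 = 0.2975.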